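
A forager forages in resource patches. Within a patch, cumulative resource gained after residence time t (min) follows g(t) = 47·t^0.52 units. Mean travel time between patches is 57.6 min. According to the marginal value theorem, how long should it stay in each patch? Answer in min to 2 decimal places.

62.40 min

Optimal t* satisfies g'(t*) = g(t*)/(T + t*).
g'(t) = 0.52·47·t^-0.48. Setting 0.52·47·t^-0.48 = 47·t^0.52/(57.6+t) gives 0.52(57.6+t) = t, so 0.48·t = 0.52×57.6.
t* = 0.52×57.6/0.48 = 62.4 min.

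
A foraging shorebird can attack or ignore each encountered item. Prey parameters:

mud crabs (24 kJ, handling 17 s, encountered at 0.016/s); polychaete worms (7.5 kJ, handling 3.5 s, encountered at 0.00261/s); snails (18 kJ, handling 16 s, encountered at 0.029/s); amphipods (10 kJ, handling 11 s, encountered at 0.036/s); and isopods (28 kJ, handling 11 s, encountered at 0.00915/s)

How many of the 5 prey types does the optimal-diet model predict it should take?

5

Profitabilities (E/h, kJ/s): isopods 2.55, polychaete worms 2.14, mud crabs 1.41, snails 1.12, amphipods 0.909. Add prey in this order while the next type's profitability exceeds the intake rate on those already taken.
Rate on top 1: 0.2328. polychaete worms: 2.14 > 0.2328 → include.
Rate on top 2: 0.2485. mud crabs: 1.41 > 0.2485 → include.
Rate on top 3: 0.4775. snails: 1.12 > 0.4775 → include.
Rate on top 4: 0.6403. amphipods: 0.909 > 0.6403 → include.
Optimal diet: isopods, polychaete worms, mud crabs, snails, amphipods — 5 of 5 types.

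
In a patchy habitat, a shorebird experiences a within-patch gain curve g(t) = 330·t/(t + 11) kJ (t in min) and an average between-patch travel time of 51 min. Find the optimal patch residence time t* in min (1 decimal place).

23.7 min

Optimal t* satisfies g'(t*) = g(t*)/(T + t*).
g'(t) = 330·11/(t + 11)². Setting 330·11/(t+11)² = 330t/[(t+11)(51+t)] gives 11(51+t) = t(t+11), so t² = 11×51 = 561.
t* = √561 = 23.69 min.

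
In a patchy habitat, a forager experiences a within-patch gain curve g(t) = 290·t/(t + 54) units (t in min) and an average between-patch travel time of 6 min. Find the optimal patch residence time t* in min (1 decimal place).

Maximise g(t)/(T+t): set derivative to zero → g'(t)(T+t) = g(t).
g'(t) = 290·54/(t + 54)². Setting 290·54/(t+54)² = 290t/[(t+54)(6+t)] gives 54(6+t) = t(t+54), so t² = 54×6 = 324.
t* = √324 = 18 min.

18.0 min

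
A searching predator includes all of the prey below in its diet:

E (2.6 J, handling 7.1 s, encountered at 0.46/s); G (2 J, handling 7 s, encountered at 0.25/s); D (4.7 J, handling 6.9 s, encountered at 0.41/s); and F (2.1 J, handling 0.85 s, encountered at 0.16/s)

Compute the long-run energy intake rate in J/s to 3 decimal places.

R = (0.46×2.6 + 0.25×2 + 0.41×4.7 + 0.16×2.1) / (1 + 0.46×7.1 + 0.25×7 + 0.41×6.9 + 0.16×0.85) = 3.959/8.981 = 0.4408 J/s.

0.441 J/s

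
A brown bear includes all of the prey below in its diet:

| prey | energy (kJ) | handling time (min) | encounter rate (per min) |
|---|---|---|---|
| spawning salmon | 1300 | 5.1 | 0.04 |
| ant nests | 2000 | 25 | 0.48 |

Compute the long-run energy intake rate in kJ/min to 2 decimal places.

76.64 kJ/min

R = (0.04×1300 + 0.48×2000) / (1 + 0.04×5.1 + 0.48×25) = 1012/13.2 = 76.64 kJ/min.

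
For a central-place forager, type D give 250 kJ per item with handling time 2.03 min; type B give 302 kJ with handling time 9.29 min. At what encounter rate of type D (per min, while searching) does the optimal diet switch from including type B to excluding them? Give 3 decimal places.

At the threshold, the rate on type D alone equals the profitability of type B: λ·250/(1 + λ·2.03) = 302/9.29 = 32.51.
Rearranging, λ(250 − 32.51×2.03) = 32.51, so λ = 32.51/184 = 0.1767 per min.

0.177 per min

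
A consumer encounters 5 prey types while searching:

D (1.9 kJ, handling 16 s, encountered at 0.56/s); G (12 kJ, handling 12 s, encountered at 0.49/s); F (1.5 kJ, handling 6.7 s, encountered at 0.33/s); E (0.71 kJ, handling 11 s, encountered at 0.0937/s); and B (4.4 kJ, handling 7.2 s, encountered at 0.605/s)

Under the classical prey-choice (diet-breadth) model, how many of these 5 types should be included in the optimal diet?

Rank by E/h (kJ/s): G 1, B 0.611, F 0.224, D 0.119, E 0.0645. Include each in turn until the next type's E/h falls below the running intake rate.
Rate on top 1: 0.8547. B: 0.611 < 0.8547 → exclude; stop.
Optimal diet: G — 1 of 5 types.

1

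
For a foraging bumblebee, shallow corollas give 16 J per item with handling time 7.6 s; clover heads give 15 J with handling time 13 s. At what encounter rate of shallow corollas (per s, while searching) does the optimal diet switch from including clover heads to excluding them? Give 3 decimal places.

The zero-one rule: include clover heads iff E₂/h₂ > λE₁/(1+λh₁). Equality gives the switch point.
λE₁h₂ = E₂ + λE₂h₁ ⇒ λ = E₂/(E₁h₂ − E₂h₁) = 15/(208 − 114) = 0.1596 per s.

0.160 per s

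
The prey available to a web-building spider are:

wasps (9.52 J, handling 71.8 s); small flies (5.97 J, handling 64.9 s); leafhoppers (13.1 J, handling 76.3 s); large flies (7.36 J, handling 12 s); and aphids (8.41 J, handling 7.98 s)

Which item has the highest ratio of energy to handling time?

In descending order of E/h:
aphids: 8.41/7.98 = 1.05 J/s
large flies: 7.36/12 = 0.613 J/s
leafhoppers: 13.1/76.3 = 0.172 J/s
wasps: 9.52/71.8 = 0.133 J/s
small flies: 5.97/64.9 = 0.092 J/s

aphids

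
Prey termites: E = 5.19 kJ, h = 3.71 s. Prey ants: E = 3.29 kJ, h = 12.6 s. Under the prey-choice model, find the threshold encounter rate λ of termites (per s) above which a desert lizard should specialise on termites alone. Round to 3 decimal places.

The zero-one rule: include ants iff E₂/h₂ > λE₁/(1+λh₁). Equality gives the switch point.
λE₁h₂ = E₂ + λE₂h₁ ⇒ λ = E₂/(E₁h₂ − E₂h₁) = 3.29/(65.39 − 12.21) = 0.06186 per s.

0.062 per s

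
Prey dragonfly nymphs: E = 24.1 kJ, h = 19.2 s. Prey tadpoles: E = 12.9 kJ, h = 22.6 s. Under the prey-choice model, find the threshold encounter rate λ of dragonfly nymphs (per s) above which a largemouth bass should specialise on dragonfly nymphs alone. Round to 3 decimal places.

The zero-one rule: include tadpoles iff E₂/h₂ > λE₁/(1+λh₁). Equality gives the switch point.
λE₁h₂ = E₂ + λE₂h₁ ⇒ λ = E₂/(E₁h₂ − E₂h₁) = 12.9/(544.7 − 247.7) = 0.04344 per s.

0.043 per s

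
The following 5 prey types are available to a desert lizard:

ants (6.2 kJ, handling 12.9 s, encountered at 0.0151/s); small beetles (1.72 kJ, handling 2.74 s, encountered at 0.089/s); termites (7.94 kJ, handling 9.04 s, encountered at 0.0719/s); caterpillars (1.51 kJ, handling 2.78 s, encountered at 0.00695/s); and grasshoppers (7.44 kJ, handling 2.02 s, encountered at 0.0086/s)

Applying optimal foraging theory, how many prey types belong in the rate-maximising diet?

Profitabilities (E/h, kJ/s): grasshoppers 3.68, termites 0.878, small beetles 0.628, caterpillars 0.543, ants 0.481. Add prey in this order while the next type's profitability exceeds the intake rate on those already taken.
Rate on top 1: 0.06289. termites: 0.878 > 0.06289 → include.
Rate on top 2: 0.3808. small beetles: 0.628 > 0.3808 → include.
Rate on top 3: 0.4123. caterpillars: 0.543 > 0.4123 → include.
Rate on top 4: 0.4136. ants: 0.481 > 0.4136 → include.
Optimal diet: grasshoppers, termites, small beetles, caterpillars, ants — 5 of 5 types.

5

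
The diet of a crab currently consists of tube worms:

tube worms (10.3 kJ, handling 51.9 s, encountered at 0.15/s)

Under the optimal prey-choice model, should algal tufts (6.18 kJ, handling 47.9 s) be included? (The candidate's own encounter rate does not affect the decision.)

No

Intake rate on the current diet: R = (0.15×10.3) / (1 + 0.15×51.9) = 1.545/8.785 = 0.1759 kJ/s.
Profitability of algal tufts: 6.18/47.9 = 0.129 kJ/s.
0.129 < 0.1759, so adding algal tufts would lower the average — exclude it.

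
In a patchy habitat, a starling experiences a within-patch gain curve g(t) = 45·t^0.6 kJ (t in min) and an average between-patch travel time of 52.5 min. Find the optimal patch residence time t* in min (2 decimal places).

By the marginal value theorem, leave when the instantaneous gain rate g'(t) equals the habitat-wide average g(t)/(T + t).
g'(t) = 0.6·45·t^-0.4. Setting 0.6·45·t^-0.4 = 45·t^0.6/(52.5+t) gives 0.6(52.5+t) = t, so 0.40·t = 0.6×52.5.
t* = 0.6×52.5/0.40 = 78.75 min.

78.75 min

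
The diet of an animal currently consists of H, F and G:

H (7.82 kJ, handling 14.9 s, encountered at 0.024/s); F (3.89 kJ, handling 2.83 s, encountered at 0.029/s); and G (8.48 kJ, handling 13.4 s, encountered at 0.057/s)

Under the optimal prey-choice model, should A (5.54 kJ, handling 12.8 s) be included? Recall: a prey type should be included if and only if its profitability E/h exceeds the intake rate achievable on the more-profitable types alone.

Intake rate on the current diet: R = (0.024×7.82 + 0.029×3.89 + 0.057×8.48) / (1 + 0.024×14.9 + 0.029×2.83 + 0.057×13.4) = 0.7839/2.203 = 0.3557 kJ/s.
Profitability of A: 5.54/12.8 = 0.4328 kJ/s.
0.4328 > 0.3557, so adding A raises the average — include it.

Yes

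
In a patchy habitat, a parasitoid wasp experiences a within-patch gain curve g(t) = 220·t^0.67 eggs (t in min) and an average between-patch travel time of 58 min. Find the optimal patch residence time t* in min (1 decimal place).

117.8 min

Optimal t* satisfies g'(t*) = g(t*)/(T + t*).
g'(t) = 0.67·220·t^-0.33. Setting 0.67·220·t^-0.33 = 220·t^0.67/(58+t) gives 0.67(58+t) = t, so 0.33·t = 0.67×58.
t* = 0.67×58/0.33 = 117.8 min.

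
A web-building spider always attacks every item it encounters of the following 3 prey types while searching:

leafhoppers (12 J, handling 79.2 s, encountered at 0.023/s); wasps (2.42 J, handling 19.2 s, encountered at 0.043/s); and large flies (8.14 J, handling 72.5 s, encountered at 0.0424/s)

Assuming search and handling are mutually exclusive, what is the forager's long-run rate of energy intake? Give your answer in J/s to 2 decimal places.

R = (0.023×12 + 0.043×2.42 + 0.0424×8.14) / (1 + 0.023×79.2 + 0.043×19.2 + 0.0424×72.5) = 0.7252/6.721 = 0.1079 J/s.

0.11 J/s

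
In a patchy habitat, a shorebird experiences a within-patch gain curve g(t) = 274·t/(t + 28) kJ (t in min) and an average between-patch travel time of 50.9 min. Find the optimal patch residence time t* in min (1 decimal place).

Maximise g(t)/(T+t): set derivative to zero → g'(t)(T+t) = g(t).
g'(t) = 274·28/(t + 28)². Setting 274·28/(t+28)² = 274t/[(t+28)(50.9+t)] gives 28(50.9+t) = t(t+28), so t² = 28×50.9 = 1425.
t* = √1425 = 37.75 min.

37.8 min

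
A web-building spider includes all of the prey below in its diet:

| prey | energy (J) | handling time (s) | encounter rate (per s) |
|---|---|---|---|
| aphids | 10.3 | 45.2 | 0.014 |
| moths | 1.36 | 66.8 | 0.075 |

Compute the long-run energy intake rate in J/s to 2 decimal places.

R = (0.014×10.3 + 0.075×1.36) / (1 + 0.014×45.2 + 0.075×66.8) = 0.2462/6.643 = 0.03706 J/s.

0.04 J/s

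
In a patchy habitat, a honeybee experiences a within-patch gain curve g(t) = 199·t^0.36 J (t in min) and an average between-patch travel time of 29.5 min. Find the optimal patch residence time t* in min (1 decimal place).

16.6 min

Optimal t* satisfies g'(t*) = g(t*)/(T + t*).
g'(t) = 0.36·199·t^-0.64. Setting 0.36·199·t^-0.64 = 199·t^0.36/(29.5+t) gives 0.36(29.5+t) = t, so 0.64·t = 0.36×29.5.
t* = 0.36×29.5/0.64 = 16.59 min.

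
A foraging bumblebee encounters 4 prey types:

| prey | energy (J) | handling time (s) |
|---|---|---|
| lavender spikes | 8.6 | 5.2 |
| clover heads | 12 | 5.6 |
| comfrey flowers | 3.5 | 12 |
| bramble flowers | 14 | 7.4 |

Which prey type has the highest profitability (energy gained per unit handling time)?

In descending order of E/h:
clover heads: 12/5.6 = 2.14 J/s
bramble flowers: 14/7.4 = 1.89 J/s
lavender spikes: 8.6/5.2 = 1.65 J/s
comfrey flowers: 3.5/12 = 0.292 J/s

clover heads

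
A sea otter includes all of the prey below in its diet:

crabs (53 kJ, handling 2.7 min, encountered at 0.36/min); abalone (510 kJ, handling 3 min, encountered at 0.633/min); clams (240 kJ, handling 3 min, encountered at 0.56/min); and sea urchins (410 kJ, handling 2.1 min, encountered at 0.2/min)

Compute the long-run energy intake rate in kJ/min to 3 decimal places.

93.504 kJ/min

Energy encountered per unit search time: 0.36×53 + 0.633×510 + 0.56×240 + 0.2×410 = 558.3 kJ/min.
Handling time per unit search time: 0.36×2.7 + 0.633×3 + 0.56×3 + 0.2×2.1 = 4.971.
Rate = 558.3/(1 + 4.971) = 93.5 kJ/min.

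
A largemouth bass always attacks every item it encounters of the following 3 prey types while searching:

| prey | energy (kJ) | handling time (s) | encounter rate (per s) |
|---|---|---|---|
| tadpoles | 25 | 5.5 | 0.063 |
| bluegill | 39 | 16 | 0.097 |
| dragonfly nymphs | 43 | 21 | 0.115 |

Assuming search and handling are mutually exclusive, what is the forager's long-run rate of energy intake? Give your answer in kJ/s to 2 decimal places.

R = (0.063×25 + 0.097×39 + 0.115×43) / (1 + 0.063×5.5 + 0.097×16 + 0.115×21) = 10.3/5.314 = 1.939 kJ/s.

1.94 kJ/s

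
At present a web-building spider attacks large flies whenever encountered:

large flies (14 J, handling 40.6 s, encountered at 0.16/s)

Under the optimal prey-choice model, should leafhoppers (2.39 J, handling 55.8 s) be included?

Current rate: (0.16×14)/(1 + 0.16×40.6) = 0.2988 J/s.
leafhoppers: E/h = 2.39/55.8 = 0.04283 J/s.
Since 0.04283 < R, time spent handling leafhoppers is better spent searching.

No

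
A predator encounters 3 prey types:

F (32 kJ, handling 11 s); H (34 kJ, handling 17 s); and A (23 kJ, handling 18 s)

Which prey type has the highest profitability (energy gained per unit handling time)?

In descending order of E/h:
F: 32/11 = 2.91 kJ/s
H: 34/17 = 2 kJ/s
A: 23/18 = 1.28 kJ/s

F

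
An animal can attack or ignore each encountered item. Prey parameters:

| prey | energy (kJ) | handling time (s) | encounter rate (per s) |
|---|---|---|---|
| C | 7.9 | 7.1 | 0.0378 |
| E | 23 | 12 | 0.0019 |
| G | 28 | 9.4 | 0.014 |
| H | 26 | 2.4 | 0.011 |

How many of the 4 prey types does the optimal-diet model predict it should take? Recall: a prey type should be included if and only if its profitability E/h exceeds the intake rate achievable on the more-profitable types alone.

Rank by E/h (kJ/s): H 10.8, G 2.98, E 1.92, C 1.11. Include each in turn until the next type's E/h falls below the running intake rate.
Rate on top 1: 0.2786. G: 2.98 > 0.2786 → include.
Rate on top 2: 0.5855. E: 1.92 > 0.5855 → include.
Rate on top 3: 0.6112. C: 1.11 > 0.6112 → include.
Optimal diet: H, G, E, C — 4 of 4 types.

4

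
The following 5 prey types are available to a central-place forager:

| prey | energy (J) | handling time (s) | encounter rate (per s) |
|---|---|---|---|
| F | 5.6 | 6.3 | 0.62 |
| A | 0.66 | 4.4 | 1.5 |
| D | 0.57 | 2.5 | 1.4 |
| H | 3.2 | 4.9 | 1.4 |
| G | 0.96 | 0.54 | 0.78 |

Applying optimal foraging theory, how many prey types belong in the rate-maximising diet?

Rank by E/h (J/s): G 1.78, F 0.889, H 0.653, D 0.228, A 0.15. Include each in turn until the next type's E/h falls below the running intake rate.
Rate on top 1: 0.5269. F: 0.889 > 0.5269 → include.
Rate on top 2: 0.7923. H: 0.653 < 0.7923 → exclude; stop.
Optimal diet: G, F — 2 of 5 types.

2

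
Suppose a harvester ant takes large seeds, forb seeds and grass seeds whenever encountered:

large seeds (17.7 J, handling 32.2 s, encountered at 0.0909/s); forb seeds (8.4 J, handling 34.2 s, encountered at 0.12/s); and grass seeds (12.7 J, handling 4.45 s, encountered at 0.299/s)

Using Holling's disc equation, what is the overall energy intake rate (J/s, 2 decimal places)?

R = Σλ_iE_i / (1 + Σλ_ih_i)
Numerator: 0.0909×17.7 + 0.12×8.4 + 0.299×12.7 = 6.414
Denominator: 1 + 0.0909×32.2 + 0.12×34.2 + 0.299×4.45 = 9.362
R = 6.414/9.362 = 0.6852 J/s

0.69 J/s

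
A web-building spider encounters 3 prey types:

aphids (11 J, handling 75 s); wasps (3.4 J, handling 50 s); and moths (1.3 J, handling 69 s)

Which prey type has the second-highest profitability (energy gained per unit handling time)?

In descending order of E/h:
aphids: 11/75 = 0.147 J/s
wasps: 3.4/50 = 0.068 J/s
moths: 1.3/69 = 0.0188 J/s

wasps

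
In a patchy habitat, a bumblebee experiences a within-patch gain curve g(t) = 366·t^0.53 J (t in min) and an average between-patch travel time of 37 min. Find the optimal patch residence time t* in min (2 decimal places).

By the marginal value theorem, leave when the instantaneous gain rate g'(t) equals the habitat-wide average g(t)/(T + t).
g'(t) = 0.53·366·t^-0.47. Setting 0.53·366·t^-0.47 = 366·t^0.53/(37+t) gives 0.53(37+t) = t, so 0.47·t = 0.53×37.
t* = 0.53×37/0.47 = 41.72 min.

41.72 min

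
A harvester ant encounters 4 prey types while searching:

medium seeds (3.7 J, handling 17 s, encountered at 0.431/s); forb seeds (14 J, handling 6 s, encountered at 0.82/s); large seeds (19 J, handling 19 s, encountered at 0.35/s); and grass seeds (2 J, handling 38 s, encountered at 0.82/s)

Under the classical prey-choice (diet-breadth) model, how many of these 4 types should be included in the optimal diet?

1

E/h in descending order: forb seeds 2.33, large seeds 1, medium seeds 0.218, grass seeds 0.0526 J/s. The optimal diet is the largest prefix of this list for which every included type satisfies E_i/h_i > R on the types above it.
Rate on top 1: 1.939. large seeds: 1 < 1.939 → exclude; stop.
Optimal diet: forb seeds — 1 of 4 types.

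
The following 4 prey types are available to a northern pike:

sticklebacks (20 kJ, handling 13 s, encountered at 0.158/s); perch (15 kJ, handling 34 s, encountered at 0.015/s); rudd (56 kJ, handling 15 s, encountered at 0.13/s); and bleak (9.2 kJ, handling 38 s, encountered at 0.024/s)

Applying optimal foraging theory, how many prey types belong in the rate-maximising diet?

1

Rank by E/h (kJ/s): rudd 3.73, sticklebacks 1.54, perch 0.441, bleak 0.242. Include each in turn until the next type's E/h falls below the running intake rate.
Rate on top 1: 2.468. sticklebacks: 1.54 < 2.468 → exclude; stop.
Optimal diet: rudd — 1 of 4 types.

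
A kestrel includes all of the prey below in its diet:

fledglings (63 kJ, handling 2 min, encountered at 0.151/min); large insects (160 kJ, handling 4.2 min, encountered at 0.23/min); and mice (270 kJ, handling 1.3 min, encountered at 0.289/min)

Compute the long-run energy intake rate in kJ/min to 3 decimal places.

47.034 kJ/min

R = (0.151×63 + 0.23×160 + 0.289×270) / (1 + 0.151×2 + 0.23×4.2 + 0.289×1.3) = 124.3/2.644 = 47.03 kJ/min.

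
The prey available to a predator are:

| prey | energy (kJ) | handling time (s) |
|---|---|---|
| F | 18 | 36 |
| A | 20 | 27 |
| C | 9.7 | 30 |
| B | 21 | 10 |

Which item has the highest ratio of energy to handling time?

Profitability E/h (kJ/s): F = 18/36 = 0.5, A = 20/27 = 0.741, C = 9.7/30 = 0.323, B = 21/10 = 2.1.
Ranked: B > A > F > C.

B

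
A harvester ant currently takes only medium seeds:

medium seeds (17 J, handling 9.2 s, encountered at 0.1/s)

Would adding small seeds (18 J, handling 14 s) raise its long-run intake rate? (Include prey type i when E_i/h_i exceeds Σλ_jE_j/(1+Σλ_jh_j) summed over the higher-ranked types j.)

On medium seeds alone, R = ΣλE/(1+Σλh) = 1.7/1.92 = 0.8854 J/s.
Profitability of small seeds: 18/14 = 1.286 J/s.
Since 1.286 > R, including small seeds increases the long-run rate.

Yes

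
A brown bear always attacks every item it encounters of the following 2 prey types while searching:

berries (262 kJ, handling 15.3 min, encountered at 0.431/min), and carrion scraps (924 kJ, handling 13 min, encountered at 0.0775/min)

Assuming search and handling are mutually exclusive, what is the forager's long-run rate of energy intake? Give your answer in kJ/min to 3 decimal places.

21.453 kJ/min

R = Σλ_iE_i / (1 + Σλ_ih_i)
Numerator: 0.431×262 + 0.0775×924 = 184.5
Denominator: 1 + 0.431×15.3 + 0.0775×13 = 8.602
R = 184.5/8.602 = 21.45 kJ/min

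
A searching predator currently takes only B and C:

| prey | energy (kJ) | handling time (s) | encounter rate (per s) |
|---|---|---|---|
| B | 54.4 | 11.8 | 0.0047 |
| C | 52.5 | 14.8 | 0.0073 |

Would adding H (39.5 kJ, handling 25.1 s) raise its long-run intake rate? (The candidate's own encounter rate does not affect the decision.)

Yes

Intake rate on the current diet: R = (0.0047×54.4 + 0.0073×52.5) / (1 + 0.0047×11.8 + 0.0073×14.8) = 0.6389/1.163 = 0.5491 kJ/s.
Profitability of H: 39.5/25.1 = 1.574 kJ/s.
1.574 > 0.5491, so adding H raises the average — include it.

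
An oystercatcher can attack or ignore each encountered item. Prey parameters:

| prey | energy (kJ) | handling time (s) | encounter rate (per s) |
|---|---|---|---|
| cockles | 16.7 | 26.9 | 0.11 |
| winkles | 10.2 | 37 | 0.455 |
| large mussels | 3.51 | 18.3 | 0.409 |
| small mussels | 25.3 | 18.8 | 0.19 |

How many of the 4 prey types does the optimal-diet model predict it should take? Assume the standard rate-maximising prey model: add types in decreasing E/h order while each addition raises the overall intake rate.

1

Profitabilities (E/h, kJ/s): small mussels 1.35, cockles 0.621, winkles 0.276, large mussels 0.192. Add prey in this order while the next type's profitability exceeds the intake rate on those already taken.
Rate on top 1: 1.051. cockles: 0.621 < 1.051 → exclude; stop.
Optimal diet: small mussels — 1 of 4 types.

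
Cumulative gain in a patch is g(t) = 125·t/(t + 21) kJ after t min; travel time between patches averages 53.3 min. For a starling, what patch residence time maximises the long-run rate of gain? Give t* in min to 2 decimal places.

33.46 min

Optimal t* satisfies g'(t*) = g(t*)/(T + t*).
g'(t) = 125·21/(t + 21)². Setting 125·21/(t+21)² = 125t/[(t+21)(53.3+t)] gives 21(53.3+t) = t(t+21), so t² = 21×53.3 = 1119.
t* = √1119 = 33.46 min.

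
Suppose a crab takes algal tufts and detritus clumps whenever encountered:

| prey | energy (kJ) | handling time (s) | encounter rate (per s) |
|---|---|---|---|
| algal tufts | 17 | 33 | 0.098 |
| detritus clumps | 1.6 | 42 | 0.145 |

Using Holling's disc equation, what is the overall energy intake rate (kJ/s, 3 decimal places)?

0.184 kJ/s

R = (0.098×17 + 0.145×1.6) / (1 + 0.098×33 + 0.145×42) = 1.898/10.32 = 0.1838 kJ/s.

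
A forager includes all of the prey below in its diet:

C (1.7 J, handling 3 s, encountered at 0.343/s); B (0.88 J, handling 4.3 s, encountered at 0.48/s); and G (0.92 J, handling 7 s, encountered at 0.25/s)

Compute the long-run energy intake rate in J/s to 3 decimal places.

R = (0.343×1.7 + 0.48×0.88 + 0.25×0.92) / (1 + 0.343×3 + 0.48×4.3 + 0.25×7) = 1.236/5.843 = 0.2114 J/s.

0.211 J/s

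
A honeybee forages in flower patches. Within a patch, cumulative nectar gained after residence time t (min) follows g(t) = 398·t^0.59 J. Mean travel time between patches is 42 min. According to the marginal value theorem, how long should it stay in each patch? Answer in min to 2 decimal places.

Optimal t* satisfies g'(t*) = g(t*)/(T + t*).
g'(t) = 0.59·398·t^-0.41. Setting 0.59·398·t^-0.41 = 398·t^0.59/(42+t) gives 0.59(42+t) = t, so 0.41·t = 0.59×42.
t* = 0.59×42/0.41 = 60.44 min.

60.44 min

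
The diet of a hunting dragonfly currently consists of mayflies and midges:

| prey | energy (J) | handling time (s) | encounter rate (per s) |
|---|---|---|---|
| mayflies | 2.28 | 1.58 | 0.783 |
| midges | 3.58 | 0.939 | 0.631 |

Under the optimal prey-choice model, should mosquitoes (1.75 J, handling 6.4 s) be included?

No

Current rate: (0.783×2.28 + 0.631×3.58)/(1 + 0.783×1.58 + 0.631×0.939) = 1.429 J/s.
Profitability of mosquitoes: 1.75/6.4 = 0.2734 J/s.
0.2734 < 1.429, so adding mosquitoes would lower the average — exclude it.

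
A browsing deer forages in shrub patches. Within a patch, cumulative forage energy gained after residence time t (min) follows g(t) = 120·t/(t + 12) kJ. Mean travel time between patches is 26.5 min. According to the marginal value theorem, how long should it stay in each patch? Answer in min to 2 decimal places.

17.83 min

By the marginal value theorem, leave when the instantaneous gain rate g'(t) equals the habitat-wide average g(t)/(T + t).
g'(t) = 120·12/(t + 12)². Setting 120·12/(t+12)² = 120t/[(t+12)(26.5+t)] gives 12(26.5+t) = t(t+12), so t² = 12×26.5 = 318.
t* = √318 = 17.83 min.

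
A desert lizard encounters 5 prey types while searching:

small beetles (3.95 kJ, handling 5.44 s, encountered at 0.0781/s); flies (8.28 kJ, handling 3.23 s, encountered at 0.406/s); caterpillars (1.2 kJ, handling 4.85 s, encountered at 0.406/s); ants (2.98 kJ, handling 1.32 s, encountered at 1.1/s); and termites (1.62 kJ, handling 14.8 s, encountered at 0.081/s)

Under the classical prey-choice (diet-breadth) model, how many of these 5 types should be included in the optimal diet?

E/h in descending order: flies 2.56, ants 2.26, small beetles 0.726, caterpillars 0.247, termites 0.109 kJ/s. The optimal diet is the largest prefix of this list for which every included type satisfies E_i/h_i > R on the types above it.
Rate on top 1: 1.454. ants: 2.26 > 1.454 → include.
Rate on top 2: 1.764. small beetles: 0.726 < 1.764 → exclude; stop.
Optimal diet: flies, ants — 2 of 5 types.

2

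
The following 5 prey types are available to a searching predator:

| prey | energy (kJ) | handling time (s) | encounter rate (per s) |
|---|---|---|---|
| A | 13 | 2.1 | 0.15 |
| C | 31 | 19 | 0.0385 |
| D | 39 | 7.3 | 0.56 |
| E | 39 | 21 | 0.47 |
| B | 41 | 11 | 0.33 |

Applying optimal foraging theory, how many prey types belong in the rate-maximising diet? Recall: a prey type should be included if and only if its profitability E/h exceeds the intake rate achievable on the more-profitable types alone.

Rank by E/h (kJ/s): A 6.19, D 5.34, B 3.73, E 1.86, C 1.63. Include each in turn until the next type's E/h falls below the running intake rate.
Rate on top 1: 1.483. D: 5.34 > 1.483 → include.
Rate on top 2: 4.403. B: 3.73 < 4.403 → exclude; stop.
Optimal diet: A, D — 2 of 5 types.

2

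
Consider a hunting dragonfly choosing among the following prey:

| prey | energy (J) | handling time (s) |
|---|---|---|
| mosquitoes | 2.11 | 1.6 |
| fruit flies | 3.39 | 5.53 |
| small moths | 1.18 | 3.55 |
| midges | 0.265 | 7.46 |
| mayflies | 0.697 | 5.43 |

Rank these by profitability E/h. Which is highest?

Profitability E/h (J/s): mosquitoes = 2.11/1.6 = 1.32, fruit flies = 3.39/5.53 = 0.613, small moths = 1.18/3.55 = 0.332, midges = 0.265/7.46 = 0.0355, mayflies = 0.697/5.43 = 0.128.
Ranked: mosquitoes > fruit flies > small moths > mayflies > midges.

mosquitoes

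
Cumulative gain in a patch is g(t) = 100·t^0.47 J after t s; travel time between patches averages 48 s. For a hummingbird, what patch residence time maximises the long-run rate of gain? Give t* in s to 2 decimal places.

By the marginal value theorem, leave when the instantaneous gain rate g'(t) equals the habitat-wide average g(t)/(T + t).
g'(t) = 0.47·100·t^-0.53. Setting 0.47·100·t^-0.53 = 100·t^0.47/(48+t) gives 0.47(48+t) = t, so 0.53·t = 0.47×48.
t* = 0.47×48/0.53 = 42.57 s.

42.57 s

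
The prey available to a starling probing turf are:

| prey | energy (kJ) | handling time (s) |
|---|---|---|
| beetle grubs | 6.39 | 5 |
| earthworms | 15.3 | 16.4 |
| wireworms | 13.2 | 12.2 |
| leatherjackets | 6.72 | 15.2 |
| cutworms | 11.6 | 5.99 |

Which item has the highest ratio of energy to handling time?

cutworms

In descending order of E/h:
cutworms: 11.6/5.99 = 1.94 kJ/s
beetle grubs: 6.39/5 = 1.28 kJ/s
wireworms: 13.2/12.2 = 1.08 kJ/s
earthworms: 15.3/16.4 = 0.933 kJ/s
leatherjackets: 6.72/15.2 = 0.442 kJ/s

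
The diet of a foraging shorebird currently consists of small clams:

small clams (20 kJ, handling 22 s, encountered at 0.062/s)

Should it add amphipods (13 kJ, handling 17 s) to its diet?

Current rate: (0.062×20)/(1 + 0.062×22) = 0.5245 kJ/s.
Profitability of amphipods: 13/17 = 0.7647 kJ/s.
0.7647 > 0.5245, so adding amphipods raises the average — include it.

Yes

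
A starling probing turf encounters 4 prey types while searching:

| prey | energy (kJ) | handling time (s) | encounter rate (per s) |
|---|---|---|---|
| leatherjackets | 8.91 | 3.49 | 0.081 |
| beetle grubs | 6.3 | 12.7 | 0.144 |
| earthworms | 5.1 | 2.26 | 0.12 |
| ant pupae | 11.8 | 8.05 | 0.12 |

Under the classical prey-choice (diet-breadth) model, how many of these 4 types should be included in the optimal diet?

Profitabilities (E/h, kJ/s): leatherjackets 2.55, earthworms 2.26, ant pupae 1.47, beetle grubs 0.496. Add prey in this order while the next type's profitability exceeds the intake rate on those already taken.
Rate on top 1: 0.5627. earthworms: 2.26 > 0.5627 → include.
Rate on top 2: 0.8583. ant pupae: 1.47 > 0.8583 → include.
Rate on top 3: 1.091. beetle grubs: 0.496 < 1.091 → exclude; stop.
Optimal diet: leatherjackets, earthworms, ant pupae — 3 of 4 types.

3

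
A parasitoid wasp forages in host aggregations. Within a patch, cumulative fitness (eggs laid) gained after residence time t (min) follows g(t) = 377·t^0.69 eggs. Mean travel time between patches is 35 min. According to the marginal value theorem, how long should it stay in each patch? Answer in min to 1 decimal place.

77.9 min

Maximise g(t)/(T+t): set derivative to zero → g'(t)(T+t) = g(t).
g'(t) = 0.69·377·t^-0.31. Setting 0.69·377·t^-0.31 = 377·t^0.69/(35+t) gives 0.69(35+t) = t, so 0.31·t = 0.69×35.
t* = 0.69×35/0.31 = 77.9 min.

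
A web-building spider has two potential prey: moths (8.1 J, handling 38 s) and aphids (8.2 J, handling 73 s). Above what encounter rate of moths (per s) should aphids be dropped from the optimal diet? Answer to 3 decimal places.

At the threshold, the rate on moths alone equals the profitability of aphids: λ·8.1/(1 + λ·38) = 8.2/73 = 0.1123.
Rearranging, λ(8.1 − 0.1123×38) = 0.1123, so λ = 0.1123/3.832 = 0.02932 per s.

0.029 per s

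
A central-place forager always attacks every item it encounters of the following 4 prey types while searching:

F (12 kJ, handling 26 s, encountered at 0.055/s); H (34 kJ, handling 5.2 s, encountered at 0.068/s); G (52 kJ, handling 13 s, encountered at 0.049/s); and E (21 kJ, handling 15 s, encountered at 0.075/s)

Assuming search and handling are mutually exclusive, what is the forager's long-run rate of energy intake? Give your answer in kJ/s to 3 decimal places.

1.561 kJ/s

Energy encountered per unit search time: 0.055×12 + 0.068×34 + 0.049×52 + 0.075×21 = 7.095 kJ/s.
Handling time per unit search time: 0.055×26 + 0.068×5.2 + 0.049×13 + 0.075×15 = 3.546.
Rate = 7.095/(1 + 3.546) = 1.561 kJ/s.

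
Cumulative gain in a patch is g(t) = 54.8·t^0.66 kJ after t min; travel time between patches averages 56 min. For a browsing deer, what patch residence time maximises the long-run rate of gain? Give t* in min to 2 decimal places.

Optimal t* satisfies g'(t*) = g(t*)/(T + t*).
g'(t) = 0.66·54.8·t^-0.34. Setting 0.66·54.8·t^-0.34 = 54.8·t^0.66/(56+t) gives 0.66(56+t) = t, so 0.34·t = 0.66×56.
t* = 0.66×56/0.34 = 108.7 min.

108.71 min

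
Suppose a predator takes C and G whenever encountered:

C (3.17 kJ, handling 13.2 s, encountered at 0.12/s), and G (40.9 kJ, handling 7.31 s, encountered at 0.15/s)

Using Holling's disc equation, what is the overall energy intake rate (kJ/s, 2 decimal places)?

1.77 kJ/s

R = Σλ_iE_i / (1 + Σλ_ih_i)
Numerator: 0.12×3.17 + 0.15×40.9 = 6.515
Denominator: 1 + 0.12×13.2 + 0.15×7.31 = 3.68
R = 6.515/3.68 = 1.77 kJ/s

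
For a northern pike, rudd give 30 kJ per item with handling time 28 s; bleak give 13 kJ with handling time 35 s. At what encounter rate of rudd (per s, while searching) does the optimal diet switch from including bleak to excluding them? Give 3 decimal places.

0.019 per s

Drop bleak once their profitability E₂/h₂ falls below the rate achievable on rudd alone: E₂/h₂ = λE₁/(1 + λh₁).
Solve for λ: λE₁h₂ = E₂(1 + λh₁) → λ(E₁h₂ − E₂h₁) = E₂ → λ = E₂/(E₁h₂ − E₂h₁).
λ = 13/(30×35 − 13×28) = 13/686 = 0.01895 per s.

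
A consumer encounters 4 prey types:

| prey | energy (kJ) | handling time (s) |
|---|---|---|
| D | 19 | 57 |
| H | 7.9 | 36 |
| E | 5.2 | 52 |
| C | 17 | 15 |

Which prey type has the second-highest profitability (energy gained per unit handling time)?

D

Profitability E/h (kJ/s): D = 19/57 = 0.333, H = 7.9/36 = 0.219, E = 5.2/52 = 0.1, C = 17/15 = 1.13.
Ranked: C > D > H > E.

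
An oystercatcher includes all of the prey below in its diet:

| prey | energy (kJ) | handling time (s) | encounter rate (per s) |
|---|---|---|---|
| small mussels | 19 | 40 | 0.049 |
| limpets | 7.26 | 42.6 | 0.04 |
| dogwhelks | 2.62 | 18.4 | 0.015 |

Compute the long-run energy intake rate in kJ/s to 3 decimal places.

Energy encountered per unit search time: 0.049×19 + 0.04×7.26 + 0.015×2.62 = 1.261 kJ/s.
Handling time per unit search time: 0.049×40 + 0.04×42.6 + 0.015×18.4 = 3.94.
Rate = 1.261/(1 + 3.94) = 0.2552 kJ/s.

0.255 kJ/s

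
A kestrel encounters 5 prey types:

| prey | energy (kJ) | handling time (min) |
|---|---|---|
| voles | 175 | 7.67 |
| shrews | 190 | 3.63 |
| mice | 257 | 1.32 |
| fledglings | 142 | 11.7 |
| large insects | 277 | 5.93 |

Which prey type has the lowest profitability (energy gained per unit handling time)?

In descending order of E/h:
mice: 257/1.32 = 195 kJ/min
shrews: 190/3.63 = 52.3 kJ/min
large insects: 277/5.93 = 46.7 kJ/min
voles: 175/7.67 = 22.8 kJ/min
fledglings: 142/11.7 = 12.1 kJ/min

fledglings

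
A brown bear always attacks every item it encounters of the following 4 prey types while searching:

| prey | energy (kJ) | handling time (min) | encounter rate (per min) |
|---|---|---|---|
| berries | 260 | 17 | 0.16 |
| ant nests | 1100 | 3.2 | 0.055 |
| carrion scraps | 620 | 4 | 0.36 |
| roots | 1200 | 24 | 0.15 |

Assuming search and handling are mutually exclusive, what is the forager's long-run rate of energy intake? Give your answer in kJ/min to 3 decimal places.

56.547 kJ/min

R = Σλ_iE_i / (1 + Σλ_ih_i)
Numerator: 0.16×260 + 0.055×1100 + 0.36×620 + 0.15×1200 = 505.3
Denominator: 1 + 0.16×17 + 0.055×3.2 + 0.36×4 + 0.15×24 = 8.936
R = 505.3/8.936 = 56.55 kJ/min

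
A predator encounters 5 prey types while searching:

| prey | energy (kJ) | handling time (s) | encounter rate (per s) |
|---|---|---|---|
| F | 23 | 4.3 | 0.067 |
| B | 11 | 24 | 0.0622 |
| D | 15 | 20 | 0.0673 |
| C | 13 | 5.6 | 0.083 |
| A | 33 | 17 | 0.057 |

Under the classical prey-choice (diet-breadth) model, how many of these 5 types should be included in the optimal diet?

3

Profitabilities (E/h, kJ/s): F 5.35, C 2.32, A 1.94, D 0.75, B 0.458. Add prey in this order while the next type's profitability exceeds the intake rate on those already taken.
Rate on top 1: 1.196. C: 2.32 > 1.196 → include.
Rate on top 2: 1.495. A: 1.94 > 1.495 → include.
Rate on top 3: 1.654. D: 0.75 < 1.654 → exclude; stop.
Optimal diet: F, C, A — 3 of 5 types.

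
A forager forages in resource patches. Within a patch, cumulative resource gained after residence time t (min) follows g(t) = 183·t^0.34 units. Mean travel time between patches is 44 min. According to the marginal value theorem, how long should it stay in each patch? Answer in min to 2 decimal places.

Maximise g(t)/(T+t): set derivative to zero → g'(t)(T+t) = g(t).
g'(t) = 0.34·183·t^-0.66. Setting 0.34·183·t^-0.66 = 183·t^0.34/(44+t) gives 0.34(44+t) = t, so 0.66·t = 0.34×44.
t* = 0.34×44/0.66 = 22.67 min.

22.67 min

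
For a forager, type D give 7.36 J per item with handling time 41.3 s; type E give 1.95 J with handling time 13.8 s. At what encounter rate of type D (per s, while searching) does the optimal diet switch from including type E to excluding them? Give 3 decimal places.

At the threshold, the rate on type D alone equals the profitability of type E: λ·7.36/(1 + λ·41.3) = 1.95/13.8 = 0.1413.
Rearranging, λ(7.36 − 0.1413×41.3) = 0.1413, so λ = 0.1413/1.524 = 0.09271 per s.

0.093 per s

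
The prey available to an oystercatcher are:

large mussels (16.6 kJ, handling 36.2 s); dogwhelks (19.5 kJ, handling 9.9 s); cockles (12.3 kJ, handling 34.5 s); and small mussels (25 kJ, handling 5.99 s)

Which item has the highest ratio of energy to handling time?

small mussels

In descending order of E/h:
small mussels: 25/5.99 = 4.17 kJ/s
dogwhelks: 19.5/9.9 = 1.97 kJ/s
large mussels: 16.6/36.2 = 0.459 kJ/s
cockles: 12.3/34.5 = 0.357 kJ/s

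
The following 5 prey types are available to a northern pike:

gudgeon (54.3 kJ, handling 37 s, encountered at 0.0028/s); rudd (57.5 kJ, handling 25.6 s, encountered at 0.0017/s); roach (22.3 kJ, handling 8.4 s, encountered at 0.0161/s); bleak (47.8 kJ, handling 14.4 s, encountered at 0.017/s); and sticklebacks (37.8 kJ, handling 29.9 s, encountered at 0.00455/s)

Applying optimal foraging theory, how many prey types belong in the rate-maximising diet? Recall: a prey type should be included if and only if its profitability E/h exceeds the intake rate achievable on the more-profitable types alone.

Rank by E/h (kJ/s): bleak 3.32, roach 2.65, rudd 2.25, gudgeon 1.47, sticklebacks 1.26. Include each in turn until the next type's E/h falls below the running intake rate.
Rate on top 1: 0.6528. roach: 2.65 > 0.6528 → include.
Rate on top 2: 0.849. rudd: 2.25 > 0.849 → include.
Rate on top 3: 0.8917. gudgeon: 1.47 > 0.8917 → include.
Rate on top 4: 0.9308. sticklebacks: 1.26 > 0.9308 → include.
Optimal diet: bleak, roach, rudd, gudgeon, sticklebacks — 5 of 5 types.

5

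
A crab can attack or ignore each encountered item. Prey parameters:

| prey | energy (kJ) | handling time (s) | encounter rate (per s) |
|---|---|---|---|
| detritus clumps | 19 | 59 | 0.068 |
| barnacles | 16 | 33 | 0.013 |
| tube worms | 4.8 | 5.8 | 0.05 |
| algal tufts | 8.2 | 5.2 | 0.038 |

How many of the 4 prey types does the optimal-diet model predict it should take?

Profitabilities (E/h, kJ/s): algal tufts 1.58, tube worms 0.828, barnacles 0.485, detritus clumps 0.322. Add prey in this order while the next type's profitability exceeds the intake rate on those already taken.
Rate on top 1: 0.2602. tube worms: 0.828 > 0.2602 → include.
Rate on top 2: 0.3708. barnacles: 0.485 > 0.3708 → include.
Rate on top 3: 0.3963. detritus clumps: 0.322 < 0.3963 → exclude; stop.
Optimal diet: algal tufts, tube worms, barnacles — 3 of 4 types.

3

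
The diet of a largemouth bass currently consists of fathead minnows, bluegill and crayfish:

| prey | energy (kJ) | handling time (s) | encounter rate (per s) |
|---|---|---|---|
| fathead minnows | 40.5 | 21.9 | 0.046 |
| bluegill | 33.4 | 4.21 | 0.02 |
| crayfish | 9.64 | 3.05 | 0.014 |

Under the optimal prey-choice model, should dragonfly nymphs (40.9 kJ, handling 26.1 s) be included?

On fathead minnows, bluegill and crayfish alone, R = ΣλE/(1+Σλh) = 2.666/2.134 = 1.249 kJ/s.
Profitability of dragonfly nymphs: 40.9/26.1 = 1.567 kJ/s.
Since 1.567 > R, including dragonfly nymphs increases the long-run rate.

Yes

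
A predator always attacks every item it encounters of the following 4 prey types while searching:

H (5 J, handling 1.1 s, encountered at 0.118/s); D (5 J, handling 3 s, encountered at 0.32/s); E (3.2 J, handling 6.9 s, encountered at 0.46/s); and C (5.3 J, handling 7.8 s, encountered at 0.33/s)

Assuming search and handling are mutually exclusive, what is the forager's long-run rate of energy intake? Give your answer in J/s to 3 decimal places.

R = (0.118×5 + 0.32×5 + 0.46×3.2 + 0.33×5.3) / (1 + 0.118×1.1 + 0.32×3 + 0.46×6.9 + 0.33×7.8) = 5.411/7.838 = 0.6904 J/s.

0.690 J/s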